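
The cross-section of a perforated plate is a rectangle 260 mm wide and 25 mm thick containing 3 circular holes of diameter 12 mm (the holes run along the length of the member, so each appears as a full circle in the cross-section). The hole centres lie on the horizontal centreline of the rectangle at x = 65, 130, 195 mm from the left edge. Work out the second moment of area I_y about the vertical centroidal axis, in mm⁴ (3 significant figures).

I_y ≈ 3.57 × 10⁷ mm⁴

Split into non-overlapping primitives; take the origin at the lower-left of the bounding box.
Plate: 260 × 25, A = 6 500 mm², x = 130 mm, Ī = 36 616 667 mm⁴.
Hole 1 (subtracted): ⌀12, A = 113.1 mm², x = 65 mm, Ī = 1017.9 mm⁴.
Hole 2 (subtracted): ⌀12, A = 113.1 mm², x = 130 mm, Ī = 1017.9 mm⁴.
Hole 3 (subtracted): ⌀12, A = 113.1 mm², x = 195 mm, Ī = 1017.9 mm⁴.
By symmetry the centroid is at mid-width, x̄ = 130 mm.
Transfer each piece to the vertical centroidal axis using Ī + A·d² with d = x − 130:
  plate: d = 0 mm → contributes +36 616 667 mm⁴
  hole 1: d = -65 mm → contributes −478 854 mm⁴
  hole 2: d = 0 mm → contributes −1017.9 mm⁴
  hole 3: d = 65 mm → contributes −478 854 mm⁴
Total I = 35 657 941 mm⁴.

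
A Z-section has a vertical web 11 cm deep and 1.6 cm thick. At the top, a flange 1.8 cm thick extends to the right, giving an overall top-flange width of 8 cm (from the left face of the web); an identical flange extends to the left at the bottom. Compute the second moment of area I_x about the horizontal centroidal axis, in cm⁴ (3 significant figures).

Break the section into simple shapes (no overlaps), measuring from the bottom-left corner of the bounding box.
Web: 1.6 × 11, A = 17.6 cm², y = 5.5 cm, Ī = 177.47 cm⁴.
Top flange (beyond web): 6.4 × 1.8, A = 11.52 cm², y = 10.1 cm, Ī = 3.1104 cm⁴.
Bottom flange (beyond web): 6.4 × 1.8, A = 11.52 cm², y = 0.9 cm, Ī = 3.1104 cm⁴.
Centroid: ȳ = ΣA·y / ΣA = 5.5 cm.
Transfer each piece to the horizontal centroidal axis using Ī + A·d² with d = y − 5.5:
  web: d = 0 cm → contributes +177.47 cm⁴
  top flange (beyond web): d = 4.6 cm → contributes +246.87 cm⁴
  bottom flange (beyond web): d = -4.6 cm → contributes +246.87 cm⁴
Total I = 671.21 cm⁴.

I_x ≈ 671 cm⁴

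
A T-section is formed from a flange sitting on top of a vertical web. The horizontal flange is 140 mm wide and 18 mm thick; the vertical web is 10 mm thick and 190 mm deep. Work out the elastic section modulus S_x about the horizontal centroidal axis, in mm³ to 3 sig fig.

S_x ≈ 1.13 × 10⁵ mm³

Decompose the section into non-overlapping parts with the origin at the bottom-left of its bounding rectangle.
Flange: 140 × 18, A = 2 520 mm², y = 199 mm, Ī = 68 040 mm⁴.
Web: 10 × 190, A = 1 900 mm², y = 95 mm, Ī = 5 715 833 mm⁴.
Centroid: ȳ = ΣA·y / ΣA = 154.29 mm.
Transfer each piece to the horizontal centroidal axis using Ī + A·d² with d = y − 154.29:
  flange: d = 44.706 mm → contributes +5 104 552 mm⁴
  web: d = -59.294 mm → contributes +12 395 839 mm⁴
Total I = 17 500 391 mm⁴.
Extreme fibre distance c = 154.29 mm; S = I/c = 113 422 mm³.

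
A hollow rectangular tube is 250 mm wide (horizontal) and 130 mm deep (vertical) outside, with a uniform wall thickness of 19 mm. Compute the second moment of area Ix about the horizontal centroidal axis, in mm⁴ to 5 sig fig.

Ix ≈ 3.2014 × 10⁷ mm⁴

Decompose the section into non-overlapping parts with the origin at the bottom-left of its bounding rectangle.
Outer rectangle: 250 × 130, A = 32 500 mm², y = 65 mm, Ī = 45 770 833 mm⁴.
Inner void (subtracted): 212 × 92, A = 19 504 mm², y = 65 mm, Ī = 13 756 821 mm⁴.
By symmetry the centroid is at mid-height, ȳ = 65 mm.
All pieces are centred on the horizontal centroidal axis, so I = ΣĪ (holes subtracted) = 32 014 012 mm⁴.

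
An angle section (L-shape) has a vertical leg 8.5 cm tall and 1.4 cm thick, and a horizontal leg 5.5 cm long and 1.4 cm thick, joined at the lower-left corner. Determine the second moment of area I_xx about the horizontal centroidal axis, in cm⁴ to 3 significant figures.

Treat the section as a set of non-overlapping primitives; coordinates are from the bounding-box lower-left.
Vertical leg: 1.4 × 8.5, A = 11.9 cm², y = 4.25 cm, Ī = 71.648 cm⁴.
Horizontal leg (remainder): 4.1 × 1.4, A = 5.74 cm², y = 0.7 cm, Ī = 0.93753 cm⁴.
Centroid: ȳ = ΣA·y / ΣA = 3.0948 cm.
Transfer each piece to the horizontal centroidal axis using Ī + A·d² with d = y − 3.0948:
  vertical leg: d = 1.1552 cm → contributes +87.527 cm⁴
  horizontal leg (remainder): d = -2.3948 cm → contributes +33.858 cm⁴
Total I = 121.39 cm⁴.

I_xx ≈ 121 cm⁴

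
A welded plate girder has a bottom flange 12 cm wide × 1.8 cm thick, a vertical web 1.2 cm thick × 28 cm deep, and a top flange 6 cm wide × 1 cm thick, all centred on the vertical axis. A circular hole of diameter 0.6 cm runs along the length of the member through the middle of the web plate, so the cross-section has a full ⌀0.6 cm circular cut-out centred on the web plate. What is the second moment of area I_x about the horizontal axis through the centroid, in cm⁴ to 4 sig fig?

I_x ≈ 7353 cm⁴

Split into non-overlapping primitives; take the origin at the lower-left of the bounding box.
Bottom plate: 12 × 1.8, A = 21.6 cm², y = 0.9 cm, Ī = 5.832 cm⁴.
Web plate: 1.2 × 28, A = 33.6 cm², y = 15.8 cm, Ī = 2195.2 cm⁴.
Top plate: 6 × 1, A = 6 cm², y = 30.3 cm, Ī = 0.5 cm⁴.
Hole (subtracted): ⌀0.6, A = 0.282743 cm², y = 15.8 cm, Ī = 0.00636173 cm⁴.
Centroid: ȳ = ΣA·y / ΣA = 11.9449 cm.
Transfer each piece to the horizontal axis through the centroid using Ī + A·d² with d = y − 11.9449:
  bottom plate: d = -11.0449 cm → contributes +2640.83 cm⁴
  web plate: d = 3.85507 cm → contributes +2694.55 cm⁴
  top plate: d = 18.3551 cm → contributes +2021.95 cm⁴
  hole: d = 3.85507 cm → contributes −4.20836 cm⁴
Total I = 7353.12 cm⁴.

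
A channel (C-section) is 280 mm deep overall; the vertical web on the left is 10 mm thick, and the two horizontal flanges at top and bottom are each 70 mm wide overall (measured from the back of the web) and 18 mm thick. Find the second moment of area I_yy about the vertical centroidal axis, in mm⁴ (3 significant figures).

I_yy ≈ 2.17 × 10⁶ mm⁴

Decompose the section into non-overlapping parts with the origin at the bottom-left of its bounding rectangle.
Web: 10 × 280, A = 2 800 mm², x = 5 mm, Ī = 23 333 mm⁴.
Top flange (beyond web): 60 × 18, A = 1 080 mm², x = 40 mm, Ī = 324 000 mm⁴.
Bottom flange (beyond web): 60 × 18, A = 1 080 mm², x = 40 mm, Ī = 324 000 mm⁴.
Centroid: x̄ = ΣA·x / ΣA = 20.242 mm.
Transfer each piece to the vertical centroidal axis using Ī + A·d² with d = x − 20.242:
  web: d = -15.242 mm → contributes +673 820 mm⁴
  top flange (beyond web): d = 19.758 mm → contributes +745 612 mm⁴
  bottom flange (beyond web): d = 19.758 mm → contributes +745 612 mm⁴
Total I = 2 165 043 mm⁴.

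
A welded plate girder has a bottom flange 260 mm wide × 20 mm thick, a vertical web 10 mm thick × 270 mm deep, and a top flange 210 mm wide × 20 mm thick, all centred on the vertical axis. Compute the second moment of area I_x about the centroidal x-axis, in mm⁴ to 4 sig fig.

I_x ≈ 2.126 × 10⁸ mm⁴

Split into non-overlapping primitives; take the origin at the lower-left of the bounding box.
Bottom plate: 260 × 20, A = 5 200 mm², y = 10 mm, Ī = 173 333 mm⁴.
Web plate: 10 × 270, A = 2 700 mm², y = 155 mm, Ī = 16 402 500 mm⁴.
Top plate: 210 × 20, A = 4 200 mm², y = 300 mm, Ī = 140 000 mm⁴.
Centroid: ȳ = ΣA·y / ΣA = 143.017 mm.
Transfer each piece to the centroidal x-axis using Ī + A·d² with d = y − 143.017:
  bottom plate: d = -133.017 mm → contributes +92 178 998 mm⁴
  web plate: d = 11.9835 mm → contributes +16 790 230 mm⁴
  top plate: d = 156.983 mm → contributes +103 644 003 mm⁴
Total I = 212 613 230 mm⁴.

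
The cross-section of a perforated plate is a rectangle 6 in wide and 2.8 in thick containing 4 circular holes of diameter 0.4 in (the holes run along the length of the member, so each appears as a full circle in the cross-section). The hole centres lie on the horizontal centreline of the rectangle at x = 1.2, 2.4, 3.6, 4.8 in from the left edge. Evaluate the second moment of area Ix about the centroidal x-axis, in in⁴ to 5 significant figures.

Break the section into simple shapes (no overlaps), measuring from the bottom-left corner of the bounding box.
Plate: 6 × 2.8, A = 16.8 in², y = 1.4 in, Ī = 10.976 in⁴.
Hole 1 (subtracted): ⌀0.4, A = 0.1256637 in², y = 1.4 in, Ī = 0.001256637 in⁴.
Hole 2 (subtracted): ⌀0.4, A = 0.1256637 in², y = 1.4 in, Ī = 0.001256637 in⁴.
Hole 3 (subtracted): ⌀0.4, A = 0.1256637 in², y = 1.4 in, Ī = 0.001256637 in⁴.
Hole 4 (subtracted): ⌀0.4, A = 0.1256637 in², y = 1.4 in, Ī = 0.001256637 in⁴.
By symmetry the centroid is at mid-height, ȳ = 1.4 in.
All pieces are centred on the centroidal x-axis, so I = ΣĪ (holes subtracted) = 10.97097 in⁴.

Ix ≈ 10.971 in⁴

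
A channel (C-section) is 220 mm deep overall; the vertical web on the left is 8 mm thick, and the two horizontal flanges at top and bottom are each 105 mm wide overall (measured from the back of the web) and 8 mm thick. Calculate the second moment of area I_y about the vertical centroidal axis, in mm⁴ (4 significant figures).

Break the section into simple shapes (no overlaps), measuring from the bottom-left corner of the bounding box.
Web: 8 × 220, A = 1 760 mm², x = 4 mm, Ī = 9386.67 mm⁴.
Top flange (beyond web): 97 × 8, A = 776 mm², x = 56.5 mm, Ī = 608 449 mm⁴.
Bottom flange (beyond web): 97 × 8, A = 776 mm², x = 56.5 mm, Ī = 608 449 mm⁴.
Centroid: x̄ = ΣA·x / ΣA = 28.6014 mm.
Transfer each piece to the vertical centroidal axis using Ī + A·d² with d = x − 28.6014:
  web: d = -24.6014 mm → contributes +1 074 594 mm⁴
  top flange (beyond web): d = 27.8986 mm → contributes +1 212 432 mm⁴
  bottom flange (beyond web): d = 27.8986 mm → contributes +1 212 432 mm⁴
Total I = 3 499 458 mm⁴.

I_y ≈ 3.499 × 10⁶ mm⁴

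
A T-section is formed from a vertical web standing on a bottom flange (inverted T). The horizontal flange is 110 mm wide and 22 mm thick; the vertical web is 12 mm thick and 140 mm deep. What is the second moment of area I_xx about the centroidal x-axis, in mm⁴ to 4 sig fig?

Break the section into simple shapes (no overlaps), measuring from the bottom-left corner of the bounding box.
Flange: 110 × 22, A = 2 420 mm², y = 11 mm, Ī = 97606.7 mm⁴.
Web: 12 × 140, A = 1 680 mm², y = 92 mm, Ī = 2 744 000 mm⁴.
Centroid: ȳ = ΣA·y / ΣA = 44.1902 mm.
Transfer each piece to the centroidal x-axis using Ī + A·d² with d = y − 44.1902:
  flange: d = -33.1902 mm → contributes +2 763 460 mm⁴
  web: d = 47.8098 mm → contributes +6 584 098 mm⁴
Total I = 9 347 558 mm⁴.

I_xx ≈ 9.348 × 10⁶ mm⁴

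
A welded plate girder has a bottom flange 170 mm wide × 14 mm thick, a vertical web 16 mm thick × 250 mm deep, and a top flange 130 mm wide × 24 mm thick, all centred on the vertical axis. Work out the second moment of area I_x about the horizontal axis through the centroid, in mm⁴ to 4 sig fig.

I_x ≈ 1.197 × 10⁸ mm⁴

Break the section into simple shapes (no overlaps), measuring from the bottom-left corner of the bounding box.
Bottom plate: 170 × 14, A = 2 380 mm², y = 7 mm, Ī = 38873.3 mm⁴.
Web plate: 16 × 250, A = 4 000 mm², y = 139 mm, Ī = 20 833 333 mm⁴.
Top plate: 130 × 24, A = 3 120 mm², y = 276 mm, Ī = 149 760 mm⁴.
Centroid: ȳ = ΣA·y / ΣA = 150.924 mm.
Transfer each piece to the horizontal axis through the centroid using Ī + A·d² with d = y − 150.924:
  bottom plate: d = -143.924 mm → contributes +49 338 618 mm⁴
  web plate: d = -11.9242 mm → contributes +21 402 081 mm⁴
  top plate: d = 125.076 mm → contributes +48 958 894 mm⁴
Total I = 119 699 592 mm⁴.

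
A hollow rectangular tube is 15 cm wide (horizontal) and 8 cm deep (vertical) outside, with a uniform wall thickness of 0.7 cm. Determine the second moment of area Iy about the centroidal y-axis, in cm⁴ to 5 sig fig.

Iy ≈ 866.50 cm⁴

Decompose the section into non-overlapping parts with the origin at the bottom-left of its bounding rectangle.
Outer rectangle: 15 × 8, A = 120 cm², x = 7.5 cm, Ī = 2 250 cm⁴.
Inner void (subtracted): 13.6 × 6.6, A = 89.76 cm², x = 7.5 cm, Ī = 1383.501 cm⁴.
By symmetry the centroid is at mid-width, x̄ = 7.5 cm.
All pieces are centred on the centroidal y-axis, so I = ΣĪ (holes subtracted) = 866.4992 cm⁴.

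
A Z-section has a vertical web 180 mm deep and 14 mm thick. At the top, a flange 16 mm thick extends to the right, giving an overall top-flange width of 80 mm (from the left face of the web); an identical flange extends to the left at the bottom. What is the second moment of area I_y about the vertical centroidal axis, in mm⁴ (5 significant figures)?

I_y ≈ 4.1870 × 10⁶ mm⁴

Break the section into simple shapes (no overlaps), measuring from the bottom-left corner of the bounding box.
Web: 14 × 180, A = 2 520 mm², x = 73 mm, Ī = 41 160 mm⁴.
Top flange (beyond web): 66 × 16, A = 1 056 mm², x = 113 mm, Ī = 383 328 mm⁴.
Bottom flange (beyond web): 66 × 16, A = 1 056 mm², x = 33 mm, Ī = 383 328 mm⁴.
Centroid: x̄ = ΣA·x / ΣA = 73 mm.
Transfer each piece to the vertical centroidal axis using Ī + A·d² with d = x − 73:
  web: d = 0 mm → contributes +41 160 mm⁴
  top flange (beyond web): d = 40 mm → contributes +2 072 928 mm⁴
  bottom flange (beyond web): d = -40 mm → contributes +2 072 928 mm⁴
Total I = 4 187 016 mm⁴.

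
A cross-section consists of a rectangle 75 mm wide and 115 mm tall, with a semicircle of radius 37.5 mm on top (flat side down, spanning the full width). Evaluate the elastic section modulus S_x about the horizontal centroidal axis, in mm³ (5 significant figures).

Split into non-overlapping primitives; take the origin at the lower-left of the bounding box.
Rectangular body: 75 × 115, A = 8 625 mm², y = 57.5 mm, Ī = 9 505 469 mm⁴.
Semicircular cap: semicircle r = 37.5, A = 2208.932 mm², y = 130.9155 mm, Ī = 217048.7 mm⁴.
Centroid: ȳ = ΣA·y / ΣA = 72.4687 mm.
Transfer each piece to the horizontal centroidal axis using Ī + A·d² with d = y − 72.4687:
  rectangular body: d = -14.9687 mm → contributes +11 438 003 mm⁴
  semicircular cap: d = 58.4468 mm → contributes +7 762 823 mm⁴
Total I = 19 200 826 mm⁴.
Extreme fibre distance c = 80.0313 mm; S = I/c = 239916.5 mm³.

S_x ≈ 2.3992 × 10⁵ mm³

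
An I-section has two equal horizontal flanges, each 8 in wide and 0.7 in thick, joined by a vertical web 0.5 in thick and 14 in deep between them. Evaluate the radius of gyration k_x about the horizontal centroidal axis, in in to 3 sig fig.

Decompose the section into non-overlapping parts with the origin at the bottom-left of its bounding rectangle.
Bottom flange: 8 × 0.7, A = 5.6 in², y = 0.35 in, Ī = 0.22867 in⁴.
Web: 0.5 × 14, A = 7 in², y = 7.7 in, Ī = 114.33 in⁴.
Top flange: 8 × 0.7, A = 5.6 in², y = 15.05 in, Ī = 0.22867 in⁴.
By symmetry the centroid is at mid-height, ȳ = 7.7 in.
Transfer each piece to the horizontal centroidal axis using Ī + A·d² with d = y − 7.7:
  bottom flange: d = -7.35 in → contributes +302.75 in⁴
  web: d = 0 in → contributes +114.33 in⁴
  top flange: d = 7.35 in → contributes +302.75 in⁴
Total I = 719.84 in⁴.
Radius of gyration: k = √(I/A) = √(719.84 / 18.2) = 6.289 in.

k_x ≈ 6.29 in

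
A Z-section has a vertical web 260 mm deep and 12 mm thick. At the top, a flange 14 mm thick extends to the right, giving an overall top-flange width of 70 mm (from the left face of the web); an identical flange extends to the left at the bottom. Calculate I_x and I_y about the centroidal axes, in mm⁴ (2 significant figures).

Break the section into simple shapes (no overlaps), measuring from the bottom-left corner of the bounding box.
Web: 12 × 260, A = 3 120 mm², y = 130 mm, Ī = 17 576 000 mm⁴.
Top flange (beyond web): 58 × 14, A = 812 mm², y = 253 mm, Ī = 13 263 mm⁴.
Bottom flange (beyond web): 58 × 14, A = 812 mm², y = 7 mm, Ī = 13 263 mm⁴.
Centroid: ȳ = ΣA·y / ΣA = 130 mm.
Transfer each piece to the centroidal x-axis using Ī + A·d² with d = y − 130:
  web: d = 0 mm → contributes +17 576 000 mm⁴
  top flange (beyond web): d = 123 mm → contributes +12 298 011 mm⁴
  bottom flange (beyond web): d = -123 mm → contributes +12 298 011 mm⁴
Total I = 42 172 021 mm⁴.
For the y-axis: x̄ = 64 mm.
Repeating about the centroidal y-axis gives I_y = 2 482 101 mm⁴.

I_x ≈ 4.2 × 10⁷ mm⁴, I_y ≈ 2.5 × 10⁶ mm⁴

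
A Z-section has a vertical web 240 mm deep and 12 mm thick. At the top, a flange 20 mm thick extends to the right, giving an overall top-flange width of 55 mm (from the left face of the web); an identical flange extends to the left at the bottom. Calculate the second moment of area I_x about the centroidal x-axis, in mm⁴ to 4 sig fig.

I_x ≈ 3.469 × 10⁷ mm⁴

Treat the section as a set of non-overlapping primitives; coordinates are from the bounding-box lower-left.
Web: 12 × 240, A = 2 880 mm², y = 120 mm, Ī = 13 824 000 mm⁴.
Top flange (beyond web): 43 × 20, A = 860 mm², y = 230 mm, Ī = 28666.7 mm⁴.
Bottom flange (beyond web): 43 × 20, A = 860 mm², y = 10 mm, Ī = 28666.7 mm⁴.
Centroid: ȳ = ΣA·y / ΣA = 120 mm.
Transfer each piece to the centroidal x-axis using Ī + A·d² with d = y − 120:
  web: d = 0 mm → contributes +13 824 000 mm⁴
  top flange (beyond web): d = 110 mm → contributes +10 434 667 mm⁴
  bottom flange (beyond web): d = -110 mm → contributes +10 434 667 mm⁴
Total I = 34 693 333 mm⁴.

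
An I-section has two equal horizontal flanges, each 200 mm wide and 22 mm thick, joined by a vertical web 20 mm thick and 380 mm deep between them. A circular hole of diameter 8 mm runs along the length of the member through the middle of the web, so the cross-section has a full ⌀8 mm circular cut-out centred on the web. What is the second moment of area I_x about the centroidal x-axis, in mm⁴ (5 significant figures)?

Decompose the section into non-overlapping parts with the origin at the bottom-left of its bounding rectangle.
Bottom flange: 200 × 22, A = 4 400 mm², y = 11 mm, Ī = 177466.7 mm⁴.
Web: 20 × 380, A = 7 600 mm², y = 212 mm, Ī = 91 453 333 mm⁴.
Top flange: 200 × 22, A = 4 400 mm², y = 413 mm, Ī = 177466.7 mm⁴.
Hole (subtracted): ⌀8, A = 50.26548 mm², y = 212 mm, Ī = 201.0619 mm⁴.
By symmetry the centroid is at mid-height, ȳ = 212 mm.
Transfer each piece to the centroidal x-axis using Ī + A·d² with d = y − 212:
  bottom flange: d = -201 mm → contributes +177 941 867 mm⁴
  web: d = 0 mm → contributes +91 453 333 mm⁴
  top flange: d = 201 mm → contributes +177 941 867 mm⁴
  hole: d = 0 mm → contributes −201.0619 mm⁴
Total I = 447 336 866 mm⁴.

I_x ≈ 4.4734 × 10⁸ mm⁴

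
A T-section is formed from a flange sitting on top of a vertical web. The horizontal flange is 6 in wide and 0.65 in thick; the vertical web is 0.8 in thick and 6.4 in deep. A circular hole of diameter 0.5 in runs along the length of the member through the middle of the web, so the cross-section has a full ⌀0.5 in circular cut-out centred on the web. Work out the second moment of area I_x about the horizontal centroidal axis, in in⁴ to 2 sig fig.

I_x ≈ 45 in⁴

Treat the section as a set of non-overlapping primitives; coordinates are from the bounding-box lower-left.
Flange: 6 × 0.65, A = 3.9 in², y = 6.725 in, Ī = 0.1373 in⁴.
Web: 0.8 × 6.4, A = 5.12 in², y = 3.2 in, Ī = 17.48 in⁴.
Hole (subtracted): ⌀0.5, A = 0.1963 in², y = 3.2 in, Ī = 0.003068 in⁴.
Centroid: ȳ = ΣA·y / ΣA = 4.758 in.
Transfer each piece to the horizontal centroidal axis using Ī + A·d² with d = y − 4.758:
  flange: d = 1.967 in → contributes +15.23 in⁴
  web: d = -1.558 in → contributes +29.9 in⁴
  hole: d = -1.558 in → contributes −0.4797 in⁴
Total I = 44.65 in⁴.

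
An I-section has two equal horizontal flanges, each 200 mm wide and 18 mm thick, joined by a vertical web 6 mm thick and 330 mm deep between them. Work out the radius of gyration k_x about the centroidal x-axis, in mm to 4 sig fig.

k_x ≈ 160.4 mm

Split into non-overlapping primitives; take the origin at the lower-left of the bounding box.
Bottom flange: 200 × 18, A = 3 600 mm², y = 9 mm, Ī = 97 200 mm⁴.
Web: 6 × 330, A = 1 980 mm², y = 183 mm, Ī = 17 968 500 mm⁴.
Top flange: 200 × 18, A = 3 600 mm², y = 357 mm, Ī = 97 200 mm⁴.
By symmetry the centroid is at mid-height, ȳ = 183 mm.
Transfer each piece to the centroidal x-axis using Ī + A·d² with d = y − 183:
  bottom flange: d = -174 mm → contributes +109 090 800 mm⁴
  web: d = 0 mm → contributes +17 968 500 mm⁴
  top flange: d = 174 mm → contributes +109 090 800 mm⁴
Total I = 236 150 100 mm⁴.
Radius of gyration: k = √(I/A) = √(236 150 100 / 9 180) = 160.388 mm.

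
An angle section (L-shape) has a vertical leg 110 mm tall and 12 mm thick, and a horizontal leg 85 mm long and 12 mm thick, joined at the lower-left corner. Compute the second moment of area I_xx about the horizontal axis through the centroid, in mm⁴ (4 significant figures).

I_xx ≈ 2.606 × 10⁶ mm⁴

Split into non-overlapping primitives; take the origin at the lower-left of the bounding box.
Vertical leg: 12 × 110, A = 1 320 mm², y = 55 mm, Ī = 1 331 000 mm⁴.
Horizontal leg (remainder): 73 × 12, A = 876 mm², y = 6 mm, Ī = 10 512 mm⁴.
Centroid: ȳ = ΣA·y / ΣA = 35.4536 mm.
Transfer each piece to the horizontal axis through the centroid using Ī + A·d² with d = y − 35.4536:
  vertical leg: d = 19.5464 mm → contributes +1 835 324 mm⁴
  horizontal leg (remainder): d = -29.4536 mm → contributes +770 452 mm⁴
Total I = 2 605 776 mm⁴.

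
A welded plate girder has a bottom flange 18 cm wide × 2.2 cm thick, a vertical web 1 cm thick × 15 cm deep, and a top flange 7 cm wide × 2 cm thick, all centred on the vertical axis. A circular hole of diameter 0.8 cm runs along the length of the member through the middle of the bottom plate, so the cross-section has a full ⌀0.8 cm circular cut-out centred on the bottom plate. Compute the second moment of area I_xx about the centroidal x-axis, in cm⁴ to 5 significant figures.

I_xx ≈ 3512.0 cm⁴

Decompose the section into non-overlapping parts with the origin at the bottom-left of its bounding rectangle.
Bottom plate: 18 × 2.2, A = 39.6 cm², y = 1.1 cm, Ī = 15.972 cm⁴.
Web plate: 1 × 15, A = 15 cm², y = 9.7 cm, Ī = 281.25 cm⁴.
Top plate: 7 × 2, A = 14 cm², y = 18.2 cm, Ī = 4.666667 cm⁴.
Hole (subtracted): ⌀0.8, A = 0.5026548 cm², y = 1.1 cm, Ī = 0.02010619 cm⁴.
Centroid: ȳ = ΣA·y / ΣA = 6.509903 cm.
Transfer each piece to the centroidal x-axis using Ī + A·d² with d = y − 6.509903:
  bottom plate: d = -5.409903 cm → contributes +1174.947 cm⁴
  web plate: d = 3.190097 cm → contributes +433.9008 cm⁴
  top plate: d = 11.6901 cm → contributes +1917.884 cm⁴
  hole: d = -5.409903 cm → contributes −14.73133 cm⁴
Total I = 3 512 cm⁴.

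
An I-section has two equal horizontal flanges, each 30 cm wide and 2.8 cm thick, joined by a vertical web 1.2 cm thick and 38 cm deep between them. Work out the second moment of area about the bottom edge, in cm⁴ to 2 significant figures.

I_base ≈ 1.8 × 10⁵ cm⁴

Split into non-overlapping primitives; take the origin at the lower-left of the bounding box.
Bottom flange: 30 × 2.8, A = 84 cm², y = 1.4 cm, Ī = 54.88 cm⁴.
Web: 1.2 × 38, A = 45.6 cm², y = 21.8 cm, Ī = 5 487 cm⁴.
Top flange: 30 × 2.8, A = 84 cm², y = 42.2 cm, Ī = 54.88 cm⁴.
Transfer each piece to the bottom edge using Ī + A·d² with d = y − 0:
  bottom flange: d = 1.4 cm → contributes +219.5 cm⁴
  web: d = 21.8 cm → contributes +27 158 cm⁴
  top flange: d = 42.2 cm → contributes +149 645 cm⁴
Total I = 177 023 cm⁴.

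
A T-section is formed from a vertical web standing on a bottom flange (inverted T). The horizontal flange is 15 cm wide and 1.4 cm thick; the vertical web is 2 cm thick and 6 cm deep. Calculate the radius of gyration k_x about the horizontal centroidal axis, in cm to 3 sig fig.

k_x ≈ 2.09 cm

Decompose the section into non-overlapping parts with the origin at the bottom-left of its bounding rectangle.
Flange: 15 × 1.4, A = 21 cm², y = 0.7 cm, Ī = 3.43 cm⁴.
Web: 2 × 6, A = 12 cm², y = 4.4 cm, Ī = 36 cm⁴.
Centroid: ȳ = ΣA·y / ΣA = 2.0455 cm.
Transfer each piece to the horizontal centroidal axis using Ī + A·d² with d = y − 2.0455:
  flange: d = -1.3455 cm → contributes +41.445 cm⁴
  web: d = 2.3545 cm → contributes +102.53 cm⁴
Total I = 143.97 cm⁴.
Radius of gyration: k = √(I/A) = √(143.97 / 33) = 2.0887 cm.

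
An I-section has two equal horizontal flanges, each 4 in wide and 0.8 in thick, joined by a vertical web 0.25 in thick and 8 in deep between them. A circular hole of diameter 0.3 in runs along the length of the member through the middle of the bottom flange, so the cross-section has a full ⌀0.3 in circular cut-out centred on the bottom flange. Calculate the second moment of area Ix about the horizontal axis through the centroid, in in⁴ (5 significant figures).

Ix ≈ 133.53 in⁴

Break the section into simple shapes (no overlaps), measuring from the bottom-left corner of the bounding box.
Bottom flange: 4 × 0.8, A = 3.2 in², y = 0.4 in, Ī = 0.1706667 in⁴.
Web: 0.25 × 8, A = 2 in², y = 4.8 in, Ī = 10.66667 in⁴.
Top flange: 4 × 0.8, A = 3.2 in², y = 9.2 in, Ī = 0.1706667 in⁴.
Hole (subtracted): ⌀0.3, A = 0.07068583 in², y = 0.4 in, Ī = 0.0003976078 in⁴.
Centroid: ȳ = ΣA·y / ΣA = 4.83734 in.
Transfer each piece to the horizontal axis through the centroid using Ī + A·d² with d = y − 4.83734:
  bottom flange: d = -4.43734 in → contributes +63.17863 in⁴
  web: d = -0.03734013 in → contributes +10.66946 in⁴
  top flange: d = 4.36266 in → contributes +61.07563 in⁴
  hole: d = -4.43734 in → contributes −1.392201 in⁴
Total I = 133.5315 in⁴.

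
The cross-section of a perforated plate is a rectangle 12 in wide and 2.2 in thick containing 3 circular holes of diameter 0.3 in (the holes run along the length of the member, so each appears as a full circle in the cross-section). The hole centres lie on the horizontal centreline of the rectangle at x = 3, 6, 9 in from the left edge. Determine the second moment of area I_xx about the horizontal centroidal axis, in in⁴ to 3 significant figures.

Split into non-overlapping primitives; take the origin at the lower-left of the bounding box.
Plate: 12 × 2.2, A = 26.4 in², y = 1.1 in, Ī = 10.648 in⁴.
Hole 1 (subtracted): ⌀0.3, A = 0.070686 in², y = 1.1 in, Ī = 0.00039761 in⁴.
Hole 2 (subtracted): ⌀0.3, A = 0.070686 in², y = 1.1 in, Ī = 0.00039761 in⁴.
Hole 3 (subtracted): ⌀0.3, A = 0.070686 in², y = 1.1 in, Ī = 0.00039761 in⁴.
By symmetry the centroid is at mid-height, ȳ = 1.1 in.
All pieces are centred on the horizontal centroidal axis, so I = ΣĪ (holes subtracted) = 10.647 in⁴.

I_xx ≈ 10.6 in⁴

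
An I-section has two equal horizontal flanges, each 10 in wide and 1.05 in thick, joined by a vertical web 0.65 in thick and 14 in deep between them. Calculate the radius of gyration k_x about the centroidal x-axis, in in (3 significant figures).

Decompose the section into non-overlapping parts with the origin at the bottom-left of its bounding rectangle.
Bottom flange: 10 × 1.05, A = 10.5 in², y = 0.525 in, Ī = 0.96469 in⁴.
Web: 0.65 × 14, A = 9.1 in², y = 8.05 in, Ī = 148.63 in⁴.
Top flange: 10 × 1.05, A = 10.5 in², y = 15.575 in, Ī = 0.96469 in⁴.
By symmetry the centroid is at mid-height, ȳ = 8.05 in.
Transfer each piece to the centroidal x-axis using Ī + A·d² with d = y − 8.05:
  bottom flange: d = -7.525 in → contributes +595.53 in⁴
  web: d = 0 in → contributes +148.63 in⁴
  top flange: d = 7.525 in → contributes +595.53 in⁴
Total I = 1339.7 in⁴.
Radius of gyration: k = √(I/A) = √(1339.7 / 30.1) = 6.6715 in.

k_x ≈ 6.67 in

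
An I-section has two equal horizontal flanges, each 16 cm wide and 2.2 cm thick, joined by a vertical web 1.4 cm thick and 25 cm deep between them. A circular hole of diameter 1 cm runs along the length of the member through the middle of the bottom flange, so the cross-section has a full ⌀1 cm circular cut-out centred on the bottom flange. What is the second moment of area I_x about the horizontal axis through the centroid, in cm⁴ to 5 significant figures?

I_x ≈ 1.4726 × 10⁴ cm⁴

Split into non-overlapping primitives; take the origin at the lower-left of the bounding box.
Bottom flange: 16 × 2.2, A = 35.2 cm², y = 1.1 cm, Ī = 14.19733 cm⁴.
Web: 1.4 × 25, A = 35 cm², y = 14.7 cm, Ī = 1822.917 cm⁴.
Top flange: 16 × 2.2, A = 35.2 cm², y = 28.3 cm, Ī = 14.19733 cm⁴.
Hole (subtracted): ⌀1, A = 0.7853982 cm², y = 1.1 cm, Ī = 0.04908739 cm⁴.
Centroid: ȳ = ΣA·y / ΣA = 14.8021 cm.
Transfer each piece to the horizontal axis through the centroid using Ī + A·d² with d = y − 14.8021:
  bottom flange: d = -13.7021 cm → contributes +6622.913 cm⁴
  web: d = -0.1021025 cm → contributes +1823.282 cm⁴
  top flange: d = 13.4979 cm → contributes +6427.399 cm⁴
  hole: d = -13.7021 cm → contributes −147.5057 cm⁴
Total I = 14726.09 cm⁴.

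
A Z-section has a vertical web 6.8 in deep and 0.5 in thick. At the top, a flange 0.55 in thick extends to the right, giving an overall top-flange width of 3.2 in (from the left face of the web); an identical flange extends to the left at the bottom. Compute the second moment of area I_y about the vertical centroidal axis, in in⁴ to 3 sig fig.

Break the section into simple shapes (no overlaps), measuring from the bottom-left corner of the bounding box.
Web: 0.5 × 6.8, A = 3.4 in², x = 2.95 in, Ī = 0.070833 in⁴.
Top flange (beyond web): 2.7 × 0.55, A = 1.485 in², x = 4.55 in, Ī = 0.90214 in⁴.
Bottom flange (beyond web): 2.7 × 0.55, A = 1.485 in², x = 1.35 in, Ī = 0.90214 in⁴.
Centroid: x̄ = ΣA·x / ΣA = 2.95 in.
Transfer each piece to the vertical centroidal axis using Ī + A·d² with d = x − 2.95:
  web: d = 0 in → contributes +0.070833 in⁴
  top flange (beyond web): d = 1.6 in → contributes +4.7037 in⁴
  bottom flange (beyond web): d = -1.6 in → contributes +4.7037 in⁴
Total I = 9.4783 in⁴.

I_y ≈ 9.48 in⁴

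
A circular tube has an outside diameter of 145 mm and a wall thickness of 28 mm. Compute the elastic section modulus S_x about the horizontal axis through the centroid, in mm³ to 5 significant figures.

S_x ≈ 2.5682 × 10⁵ mm³

Decompose the section into non-overlapping parts with the origin at the bottom-left of its bounding rectangle.
Outer circle: ⌀145, A = 16 513 mm², y = 72.5 mm, Ī = 21 699 109 mm⁴.
Bore (subtracted): ⌀89, A = 6221.139 mm², y = 72.5 mm, Ī = 3 079 853 mm⁴.
By symmetry the centroid is at mid-height, ȳ = 72.5 mm.
All pieces are centred on the horizontal axis through the centroid, so I = ΣĪ (holes subtracted) = 18 619 257 mm⁴.
Extreme fibre distance c = 72.5 mm; S = I/c = 256817.3 mm³.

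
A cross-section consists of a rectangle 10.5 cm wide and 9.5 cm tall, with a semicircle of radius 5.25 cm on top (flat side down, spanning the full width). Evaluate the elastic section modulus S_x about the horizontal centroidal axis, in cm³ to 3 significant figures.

Break the section into simple shapes (no overlaps), measuring from the bottom-left corner of the bounding box.
Rectangular body: 10.5 × 9.5, A = 99.75 cm², y = 4.75 cm, Ī = 750.2 cm⁴.
Semicircular cap: semicircle r = 5.25, A = 43.295 cm², y = 11.728 cm, Ī = 83.381 cm⁴.
Centroid: ȳ = ΣA·y / ΣA = 6.8621 cm.
Transfer each piece to the horizontal centroidal axis using Ī + A·d² with d = y − 6.8621:
  rectangular body: d = -2.1121 cm → contributes +1195.2 cm⁴
  semicircular cap: d = 4.8661 cm → contributes +1108.6 cm⁴
Total I = 2303.7 cm⁴.
Extreme fibre distance c = 7.8879 cm; S = I/c = 292.06 cm³.

S_x ≈ 292 cm³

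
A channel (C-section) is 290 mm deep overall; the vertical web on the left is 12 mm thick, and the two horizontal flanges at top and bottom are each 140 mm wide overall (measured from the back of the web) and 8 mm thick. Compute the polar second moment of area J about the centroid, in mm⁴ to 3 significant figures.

Split into non-overlapping primitives; take the origin at the lower-left of the bounding box.
Web: 12 × 290, A = 3 480 mm², y = 145 mm, Ī = 24 389 000 mm⁴.
Top flange (beyond web): 128 × 8, A = 1 024 mm², y = 286 mm, Ī = 5461.3 mm⁴.
Bottom flange (beyond web): 128 × 8, A = 1 024 mm², y = 4 mm, Ī = 5461.3 mm⁴.
By symmetry the centroid is at mid-height, ȳ = 145 mm.
Transfer each piece to the centroidal x-axis using Ī + A·d² with d = y − 145:
  web: d = 0 mm → contributes +24 389 000 mm⁴
  top flange (beyond web): d = 141 mm → contributes +20 363 605 mm⁴
  bottom flange (beyond web): d = -141 mm → contributes +20 363 605 mm⁴
Total I = 65 116 211 mm⁴.
For the y-axis: x̄ = 31.933 mm.
Repeating about the centroidal y-axis gives I_y = 9 155 346 mm⁴.
Polar second moment: J = I_x + I_y = 74 271 557 mm⁴.

J ≈ 7.43 × 10⁷ mm⁴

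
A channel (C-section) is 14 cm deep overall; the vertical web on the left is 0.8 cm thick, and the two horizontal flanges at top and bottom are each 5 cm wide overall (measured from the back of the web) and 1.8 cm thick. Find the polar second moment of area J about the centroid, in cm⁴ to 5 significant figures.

J ≈ 812.67 cm⁴

Decompose the section into non-overlapping parts with the origin at the bottom-left of its bounding rectangle.
Web: 0.8 × 14, A = 11.2 cm², y = 7 cm, Ī = 182.9333 cm⁴.
Top flange (beyond web): 4.2 × 1.8, A = 7.56 cm², y = 13.1 cm, Ī = 2.0412 cm⁴.
Bottom flange (beyond web): 4.2 × 1.8, A = 7.56 cm², y = 0.9 cm, Ī = 2.0412 cm⁴.
By symmetry the centroid is at mid-height, ȳ = 7 cm.
Transfer each piece to the centroidal x-axis using Ī + A·d² with d = y − 7:
  web: d = 0 cm → contributes +182.9333 cm⁴
  top flange (beyond web): d = 6.1 cm → contributes +283.3488 cm⁴
  bottom flange (beyond web): d = -6.1 cm → contributes +283.3488 cm⁴
Total I = 749.6309 cm⁴.
For the y-axis: x̄ = 1.83617 cm.
Repeating about the centroidal y-axis gives I_y = 63.0365 cm⁴.
Polar second moment: J = I_x + I_y = 812.6674 cm⁴.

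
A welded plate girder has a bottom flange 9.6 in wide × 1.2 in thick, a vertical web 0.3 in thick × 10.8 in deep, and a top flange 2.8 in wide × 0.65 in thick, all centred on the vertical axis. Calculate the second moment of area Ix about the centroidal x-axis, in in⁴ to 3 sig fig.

Treat the section as a set of non-overlapping primitives; coordinates are from the bounding-box lower-left.
Bottom plate: 9.6 × 1.2, A = 11.52 in², y = 0.6 in, Ī = 1.3824 in⁴.
Web plate: 0.3 × 10.8, A = 3.24 in², y = 6.6 in, Ī = 31.493 in⁴.
Top plate: 2.8 × 0.65, A = 1.82 in², y = 12.325 in, Ī = 0.064079 in⁴.
Centroid: ȳ = ΣA·y / ΣA = 3.0596 in.
Transfer each piece to the centroidal x-axis using Ī + A·d² with d = y − 3.0596:
  bottom plate: d = -2.4596 in → contributes +71.072 in⁴
  web plate: d = 3.5404 in → contributes +72.105 in⁴
  top plate: d = 9.2654 in → contributes +156.31 in⁴
Total I = 299.49 in⁴.

Ix ≈ 299 in⁴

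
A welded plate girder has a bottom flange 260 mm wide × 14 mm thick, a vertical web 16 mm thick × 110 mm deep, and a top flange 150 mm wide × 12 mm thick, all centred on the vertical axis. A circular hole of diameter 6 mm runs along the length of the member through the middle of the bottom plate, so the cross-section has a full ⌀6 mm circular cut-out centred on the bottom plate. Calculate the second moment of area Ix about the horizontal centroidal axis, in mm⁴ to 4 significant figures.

Ix ≈ 2.062 × 10⁷ mm⁴

Decompose the section into non-overlapping parts with the origin at the bottom-left of its bounding rectangle.
Bottom plate: 260 × 14, A = 3 640 mm², y = 7 mm, Ī = 59453.3 mm⁴.
Web plate: 16 × 110, A = 1 760 mm², y = 69 mm, Ī = 1 774 667 mm⁴.
Top plate: 150 × 12, A = 1 800 mm², y = 130 mm, Ī = 21 600 mm⁴.
Hole (subtracted): ⌀6, A = 28.2743 mm², y = 7 mm, Ī = 63.6173 mm⁴.
Centroid: ȳ = ΣA·y / ΣA = 53.0865 mm.
Transfer each piece to the horizontal centroidal axis using Ī + A·d² with d = y − 53.0865:
  bottom plate: d = -46.0865 mm → contributes +7 790 700 mm⁴
  web plate: d = 15.9135 mm → contributes +2 220 366 mm⁴
  top plate: d = 76.9135 mm → contributes +10 669 825 mm⁴
  hole: d = -46.0865 mm → contributes −60117.4 mm⁴
Total I = 20 620 774 mm⁴.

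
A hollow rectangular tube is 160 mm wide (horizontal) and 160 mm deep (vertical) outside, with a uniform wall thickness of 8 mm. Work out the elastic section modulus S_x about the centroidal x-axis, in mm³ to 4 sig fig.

S_x ≈ 2.348 × 10⁵ mm³

Treat the section as a set of non-overlapping primitives; coordinates are from the bounding-box lower-left.
Outer rectangle: 160 × 160, A = 25 600 mm², y = 80 mm, Ī = 54 613 333 mm⁴.
Inner void (subtracted): 144 × 144, A = 20 736 mm², y = 80 mm, Ī = 35 831 808 mm⁴.
By symmetry the centroid is at mid-height, ȳ = 80 mm.
All pieces are centred on the centroidal x-axis, so I = ΣĪ (holes subtracted) = 18 781 525 mm⁴.
Extreme fibre distance c = 80 mm; S = I/c = 234 769 mm³.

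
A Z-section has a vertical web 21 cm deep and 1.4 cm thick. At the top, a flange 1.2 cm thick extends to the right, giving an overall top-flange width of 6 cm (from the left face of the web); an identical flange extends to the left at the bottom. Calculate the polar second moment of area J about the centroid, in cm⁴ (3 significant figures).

J ≈ 2290 cm⁴

Decompose the section into non-overlapping parts with the origin at the bottom-left of its bounding rectangle.
Web: 1.4 × 21, A = 29.4 cm², y = 10.5 cm, Ī = 1080.5 cm⁴.
Top flange (beyond web): 4.6 × 1.2, A = 5.52 cm², y = 20.4 cm, Ī = 0.6624 cm⁴.
Bottom flange (beyond web): 4.6 × 1.2, A = 5.52 cm², y = 0.6 cm, Ī = 0.6624 cm⁴.
Centroid: ȳ = ΣA·y / ΣA = 10.5 cm.
Transfer each piece to the centroidal x-axis using Ī + A·d² with d = y − 10.5:
  web: d = 0 cm → contributes +1080.5 cm⁴
  top flange (beyond web): d = 9.9 cm → contributes +541.68 cm⁴
  bottom flange (beyond web): d = -9.9 cm → contributes +541.68 cm⁴
Total I = 2163.8 cm⁴.
For the y-axis: x̄ = 5.3 cm.
Repeating about the centroidal y-axis gives I_y = 123.63 cm⁴.
Polar second moment: J = I_x + I_y = 2287.4 cm⁴.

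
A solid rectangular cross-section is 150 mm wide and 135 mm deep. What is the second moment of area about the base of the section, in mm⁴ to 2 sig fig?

I_base ≈ 1.2 × 10⁸ mm⁴

The section: 150 × 135, A = 20 250 mm², y = 67.5 mm, Ī = 30 754 688 mm⁴.
Transfer it to a horizontal axis along the bottom face using Ī + A·d² with d = y − 0:
  the section: d = 67.5 mm → contributes +123 018 750 mm⁴
Total I = 123 018 750 mm⁴.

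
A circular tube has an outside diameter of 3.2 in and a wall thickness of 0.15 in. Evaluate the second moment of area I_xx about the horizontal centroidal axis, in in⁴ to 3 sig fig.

Break the section into simple shapes (no overlaps), measuring from the bottom-left corner of the bounding box.
Outer circle: ⌀3.2, A = 8.0425 in², y = 1.6 in, Ī = 5.1472 in⁴.
Bore (subtracted): ⌀2.9, A = 6.6052 in², y = 1.6 in, Ī = 3.4719 in⁴.
By symmetry the centroid is at mid-height, ȳ = 1.6 in.
All pieces are centred on the horizontal centroidal axis, so I = ΣĪ (holes subtracted) = 1.6753 in⁴.

I_xx ≈ 1.68 in⁴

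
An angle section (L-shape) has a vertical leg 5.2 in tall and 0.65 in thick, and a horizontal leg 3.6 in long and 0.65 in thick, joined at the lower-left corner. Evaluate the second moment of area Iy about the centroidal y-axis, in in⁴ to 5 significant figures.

Treat the section as a set of non-overlapping primitives; coordinates are from the bounding-box lower-left.
Vertical leg: 0.65 × 5.2, A = 3.38 in², x = 0.325 in, Ī = 0.1190042 in⁴.
Horizontal leg (remainder): 2.95 × 0.65, A = 1.9175 in², x = 2.125 in, Ī = 1.390587 in⁴.
Centroid: x̄ = ΣA·x / ΣA = 0.9765337 in.
Transfer each piece to the centroidal y-axis using Ī + A·d² with d = x − 0.9765337:
  vertical leg: d = -0.6515337 in → contributes +1.553801 in⁴
  horizontal leg (remainder): d = 1.148466 in → contributes +3.919721 in⁴
Total I = 5.473522 in⁴.

Iy ≈ 5.4735 in⁴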